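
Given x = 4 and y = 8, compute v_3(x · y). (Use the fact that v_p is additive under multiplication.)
v_3(32) = 0

v_p(x) = 0 (factor: 4 = 3^0 · 4); v_p(y) = 0 (factor: 8 = 3^0 · 8). Additivity: v_p(xy) = v_p(x) + v_p(y) = 0 + 0 = 0. (Direct check: xy = 32 = 3^0 · (32).)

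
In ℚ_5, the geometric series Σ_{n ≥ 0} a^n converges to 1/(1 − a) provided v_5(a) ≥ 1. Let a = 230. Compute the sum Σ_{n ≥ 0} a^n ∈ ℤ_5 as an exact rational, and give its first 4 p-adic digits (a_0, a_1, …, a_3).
Σ a^n = 1/(1 − a) = -1/229;  first 4 digits = (1, 1, 0, 1)

v_5(a) = 1 ≥ 1, so the series converges in ℤ_5 to 1/(1 − a) = 1/(1 − 230) = -1/229. Expand this rational in ℤ_5: compute digits iteratively via d_i = x_i mod 5, x_{i+1} = (x_i − d_i)/5. The first 4 digits are (1, 1, 0, 1).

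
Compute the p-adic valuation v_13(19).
v_13(19) = 0

v_13(n) is the largest exponent k such that 13^k divides n. Factor out: 19 = 13^0 · 19. (Sign doesn't affect v_p.) So v_13(19) = 0.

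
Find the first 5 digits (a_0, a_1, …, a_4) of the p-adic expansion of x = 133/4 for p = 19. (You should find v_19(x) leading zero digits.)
(a_0, …, a_4) = (0, 16, 4, 14, 4)

v_19(133/4) = 1, so a_0 = ... = a_0 = 0. Factor out: x = 19^1 · u with u = 7/4 a unit in ℤ_19. Expand u iteratively via a_{v+i} = u_i mod 19, u_{i+1} = (u_i − a_{v+i})/19:
  u_0 = 7/4;  a_1 = 16;  u_1 = (u_0 − 16)/19 = -3/4
  u_1 = -3/4;  a_2 = 4;  u_2 = (u_1 − 4)/19 = -1/4
  u_2 = -1/4;  a_3 = 14;  u_3 = (u_2 − 14)/19 = -3/4
  u_3 = -3/4;  a_4 = 4;  u_4 = (u_3 − 4)/19 = -1/4
Digits: (0, 16, 4, 14, 4).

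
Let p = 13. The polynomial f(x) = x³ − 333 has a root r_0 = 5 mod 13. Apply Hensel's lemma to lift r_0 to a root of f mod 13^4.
r_3 = 9963 (mod 28561)

Hensel: r_{i+1} = r_i − f(r_i)/f′(r_i) mod 13^{i+2}, where f′(x) = 3x². Iterate:
  r_0 = 5 (mod 13)
  r_1 = 161 (mod 169)
  r_2 = 1175 (mod 2197)
  r_3 = 9963 (mod 28561)
Final: r = 9963 with f(r) ≡ 0 mod 13^4.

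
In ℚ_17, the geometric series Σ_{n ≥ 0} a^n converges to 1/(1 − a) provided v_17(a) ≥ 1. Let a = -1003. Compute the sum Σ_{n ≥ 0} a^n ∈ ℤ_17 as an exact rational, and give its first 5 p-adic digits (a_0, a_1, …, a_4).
Σ a^n = 1/(1 − a) = 1/1004;  first 5 digits = (1, 9, 9, 15, 16)

v_17(a) = 1 ≥ 1, so the series converges in ℤ_17 to 1/(1 − a) = 1/(1 − (-1003)) = 1/1004. Expand this rational in ℤ_17: compute digits iteratively via d_i = x_i mod 17, x_{i+1} = (x_i − d_i)/17. The first 5 digits are (1, 9, 9, 15, 16).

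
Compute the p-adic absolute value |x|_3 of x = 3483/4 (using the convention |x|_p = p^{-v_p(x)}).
|3483/4|_3 = 1/81

Step 1 — compute v_3(x) by factoring powers of 3 out of the numerator and denominator: v_3(3483/4) = 4. Step 2 — apply |x|_p = p^{-v_p(x)} = 3^{-4} = 1/81.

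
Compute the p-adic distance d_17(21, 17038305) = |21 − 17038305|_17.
d_17(21, 17038305) = 1/1419857

Step 1 — x − y = 21 − 17038305 = -17038284. Step 2 — v_17(-17038284) = 5 (factor: -17038284 = −(17^5 · 12); the sign does not affect v_p). Step 3 — |x − y|_17 = 17^{-5} = 1/1419857.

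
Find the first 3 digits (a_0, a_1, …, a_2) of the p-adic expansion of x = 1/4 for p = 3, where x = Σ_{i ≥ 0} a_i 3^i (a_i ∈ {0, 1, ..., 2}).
(a_0, …, a_2) = (1, 2, 0)

v_3(1/4) = 0 (numerator and denominator both coprime to 3), so x ∈ ℤ_3^×. Compute digits iteratively via a_i = x_i mod 3, x_{i+1} = (x_i − a_i)/3, with x_0 = x:
  x_0 = 1/4;  a_0 = 1;  x_1 = (x_0 − 1)/3 = -1/4
  x_1 = -1/4;  a_1 = 2;  x_2 = (x_1 − 2)/3 = -3/4
  x_2 = -3/4;  a_2 = 0;  x_3 = (x_2 − 0)/3 = -1/4
Digits: (1, 2, 0).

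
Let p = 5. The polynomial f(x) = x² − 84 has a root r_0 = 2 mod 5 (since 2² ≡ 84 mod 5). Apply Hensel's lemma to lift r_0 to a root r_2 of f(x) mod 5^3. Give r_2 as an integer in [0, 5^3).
r_2 = 47 (mod 125)

Hensel's recurrence: r_{i+1} = r_i − f(r_i)·(f′(r_i))^{-1} mod 5^{i+2}, with f′(x) = 2x. Iterate:
  r_0 = 2 (mod 5)
  r_1 = 22 (mod 25)
  r_2 = 47 (mod 125)
Final: r_2 = 47, and one checks f(r_2) ≡ 0 mod 5^3.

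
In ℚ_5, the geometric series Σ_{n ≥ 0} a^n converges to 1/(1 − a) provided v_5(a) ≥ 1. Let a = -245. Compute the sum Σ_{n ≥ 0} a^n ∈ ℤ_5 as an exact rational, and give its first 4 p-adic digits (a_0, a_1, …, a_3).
Σ a^n = 1/(1 − a) = 1/246;  first 4 digits = (1, 1, 1, 4)

v_5(a) = 1 ≥ 1, so the series converges in ℤ_5 to 1/(1 − a) = 1/(1 − (-245)) = 1/246. Expand this rational in ℤ_5: compute digits iteratively via d_i = x_i mod 5, x_{i+1} = (x_i − d_i)/5. The first 4 digits are (1, 1, 1, 4).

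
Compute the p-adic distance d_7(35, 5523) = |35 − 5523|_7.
d_7(35, 5523) = 1/343

Step 1 — x − y = 35 − 5523 = -5488. Step 2 — v_7(-5488) = 3 (factor: -5488 = −(7^3 · 16); the sign does not affect v_p). Step 3 — |x − y|_7 = 7^{-3} = 1/343.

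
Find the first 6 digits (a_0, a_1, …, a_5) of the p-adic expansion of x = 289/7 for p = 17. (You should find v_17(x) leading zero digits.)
(a_0, …, a_5) = (0, 0, 5, 7, 2, 12)

v_17(289/7) = 2, so a_0 = ... = a_1 = 0. Factor out: x = 17^2 · u with u = 1/7 a unit in ℤ_17. Expand u iteratively via a_{v+i} = u_i mod 17, u_{i+1} = (u_i − a_{v+i})/17:
  u_0 = 1/7;  a_2 = 5;  u_1 = (u_0 − 5)/17 = -2/7
  u_1 = -2/7;  a_3 = 7;  u_2 = (u_1 − 7)/17 = -3/7
  u_2 = -3/7;  a_4 = 2;  u_3 = (u_2 − 2)/17 = -1/7
  u_3 = -1/7;  a_5 = 12;  u_4 = (u_3 − 12)/17 = -5/7
Digits: (0, 0, 5, 7, 2, 12).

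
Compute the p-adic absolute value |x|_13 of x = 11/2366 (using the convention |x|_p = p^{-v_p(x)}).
|11/2366|_13 = 169

Step 1 — compute v_13(x) by factoring powers of 13 out of the numerator and denominator: v_13(11/2366) = -2. Step 2 — apply |x|_p = p^{-v_p(x)} = 13^{2} = 169.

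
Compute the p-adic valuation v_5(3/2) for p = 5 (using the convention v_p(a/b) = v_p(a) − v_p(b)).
v_5(3/2) = 0

Factor powers of 5 from the numerator and denominator of the reduced fraction: 3 = 5^0 · 3 and 2 = 5^0 · 2. Apply v_p(a/b) = v_p(a) − v_p(b): v_5(3/2) = 0 − 0 = 0.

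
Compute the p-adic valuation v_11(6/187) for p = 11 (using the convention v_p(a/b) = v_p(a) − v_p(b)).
v_11(6/187) = -1

Factor powers of 11 from the numerator and denominator of the reduced fraction: 6 = 11^0 · 6 and 187 = 11^1 · 17. Apply v_p(a/b) = v_p(a) − v_p(b): v_11(6/187) = 0 − 1 = -1.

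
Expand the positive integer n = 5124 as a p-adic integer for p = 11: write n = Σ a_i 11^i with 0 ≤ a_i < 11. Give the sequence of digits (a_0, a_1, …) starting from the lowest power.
(a_0, a_1, …) = (9, 3, 9, 3)

Repeated division by 11 gives the digits low-to-high: 5124 = 9 + 3·11^1 + 9·11^2 + 3·11^3. Digit sequence: (9, 3, 9, 3).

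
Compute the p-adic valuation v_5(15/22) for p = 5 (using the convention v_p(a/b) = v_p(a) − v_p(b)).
v_5(15/22) = 1

Factor powers of 5 from the numerator and denominator of the reduced fraction: 15 = 5^1 · 3 and 22 = 5^0 · 22. Apply v_p(a/b) = v_p(a) − v_p(b): v_5(15/22) = 1 − 0 = 1.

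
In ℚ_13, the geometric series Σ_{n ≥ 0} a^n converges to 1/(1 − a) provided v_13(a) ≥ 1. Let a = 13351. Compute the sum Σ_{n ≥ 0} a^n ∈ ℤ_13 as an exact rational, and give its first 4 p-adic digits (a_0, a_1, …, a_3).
Σ a^n = 1/(1 − a) = -1/13350;  first 4 digits = (1, 0, 1, 6)

v_13(a) = 2 ≥ 1, so the series converges in ℤ_13 to 1/(1 − a) = 1/(1 − 13351) = -1/13350. Expand this rational in ℤ_13: compute digits iteratively via d_i = x_i mod 13, x_{i+1} = (x_i − d_i)/13. The first 4 digits are (1, 0, 1, 6).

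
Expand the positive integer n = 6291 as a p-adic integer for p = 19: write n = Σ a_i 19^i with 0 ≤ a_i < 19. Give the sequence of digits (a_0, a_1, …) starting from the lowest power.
(a_0, a_1, …) = (2, 8, 17)

Repeated division by 19 gives the digits low-to-high: 6291 = 2 + 8·19^1 + 17·19^2. Digit sequence: (2, 8, 17).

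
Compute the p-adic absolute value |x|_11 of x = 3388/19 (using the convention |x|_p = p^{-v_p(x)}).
|3388/19|_11 = 1/121

Step 1 — compute v_11(x) by factoring powers of 11 out of the numerator and denominator: v_11(3388/19) = 2. Step 2 — apply |x|_p = p^{-v_p(x)} = 11^{-2} = 1/121.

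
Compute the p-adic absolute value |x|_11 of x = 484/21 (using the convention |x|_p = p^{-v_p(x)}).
|484/21|_11 = 1/121

Step 1 — compute v_11(x) by factoring powers of 11 out of the numerator and denominator: v_11(484/21) = 2. Step 2 — apply |x|_p = p^{-v_p(x)} = 11^{-2} = 1/121.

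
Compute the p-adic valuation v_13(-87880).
v_13(-87880) = 3

v_13(n) is the largest exponent k such that 13^k divides n. Factor out: -87880 = -13^3 · 40. (Sign doesn't affect v_p.) So v_13(-87880) = 3.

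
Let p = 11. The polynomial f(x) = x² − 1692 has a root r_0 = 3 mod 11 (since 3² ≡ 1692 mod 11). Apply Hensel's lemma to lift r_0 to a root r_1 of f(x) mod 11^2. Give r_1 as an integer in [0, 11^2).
r_1 = 102 (mod 121)

Hensel's recurrence: r_{i+1} = r_i − f(r_i)·(f′(r_i))^{-1} mod 11^{i+2}, with f′(x) = 2x. Iterate:
  r_0 = 3 (mod 11)
  r_1 = 102 (mod 121)
Final: r_1 = 102, and one checks f(r_1) ≡ 0 mod 11^2.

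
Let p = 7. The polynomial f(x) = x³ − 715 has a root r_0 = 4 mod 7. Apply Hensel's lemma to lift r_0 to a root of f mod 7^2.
r_1 = 39 (mod 49)

Hensel: r_{i+1} = r_i − f(r_i)/f′(r_i) mod 7^{i+2}, where f′(x) = 3x². Iterate:
  r_0 = 4 (mod 7)
  r_1 = 39 (mod 49)
Final: r = 39 with f(r) ≡ 0 mod 7^2.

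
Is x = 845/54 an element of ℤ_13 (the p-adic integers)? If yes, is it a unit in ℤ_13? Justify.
x ∈ ℤ_13 but not a unit; v_13(x) = 2 > 0

ℤ_13 = {x ∈ ℚ_13 : v_13(x) ≥ 0} and ℤ_13^× = {x ∈ ℤ_13 : v_13(x) = 0}. Here v_13(845/54) = v_13(num) − v_13(den) = 2; compare against these criteria.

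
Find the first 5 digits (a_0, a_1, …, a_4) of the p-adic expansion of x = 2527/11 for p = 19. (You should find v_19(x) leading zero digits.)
(a_0, …, a_4) = (0, 0, 11, 15, 13)

v_19(2527/11) = 2, so a_0 = ... = a_1 = 0. Factor out: x = 19^2 · u with u = 7/11 a unit in ℤ_19. Expand u iteratively via a_{v+i} = u_i mod 19, u_{i+1} = (u_i − a_{v+i})/19:
  u_0 = 7/11;  a_2 = 11;  u_1 = (u_0 − 11)/19 = -6/11
  u_1 = -6/11;  a_3 = 15;  u_2 = (u_1 − 15)/19 = -9/11
  u_2 = -9/11;  a_4 = 13;  u_3 = (u_2 − 13)/19 = -8/11
Digits: (0, 0, 11, 15, 13).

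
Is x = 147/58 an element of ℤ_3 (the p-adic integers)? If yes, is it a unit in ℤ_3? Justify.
x ∈ ℤ_3 but not a unit; v_3(x) = 1 > 0

ℤ_3 = {x ∈ ℚ_3 : v_3(x) ≥ 0} and ℤ_3^× = {x ∈ ℤ_3 : v_3(x) = 0}. Here v_3(147/58) = v_3(num) − v_3(den) = 1; compare against these criteria.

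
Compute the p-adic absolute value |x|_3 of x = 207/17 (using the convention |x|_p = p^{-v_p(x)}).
|207/17|_3 = 1/9

Step 1 — compute v_3(x) by factoring powers of 3 out of the numerator and denominator: v_3(207/17) = 2. Step 2 — apply |x|_p = p^{-v_p(x)} = 3^{-2} = 1/9.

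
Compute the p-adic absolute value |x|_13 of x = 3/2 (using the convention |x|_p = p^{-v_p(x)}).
|3/2|_13 = 1

Step 1 — compute v_13(x) by factoring powers of 13 out of the numerator and denominator: v_13(3/2) = 0. Step 2 — apply |x|_p = p^{-v_p(x)} = 13^{0} = 1.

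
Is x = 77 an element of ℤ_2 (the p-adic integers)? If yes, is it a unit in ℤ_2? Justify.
x ∈ ℤ_2^× (unit); v_2(x) = 0

ℤ_2 = {x ∈ ℚ_2 : v_2(x) ≥ 0} and ℤ_2^× = {x ∈ ℤ_2 : v_2(x) = 0}. Here v_2(77) = v_2(num) − v_2(den) = 0; compare against these criteria.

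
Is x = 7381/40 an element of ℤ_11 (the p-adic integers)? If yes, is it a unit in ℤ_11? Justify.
x ∈ ℤ_11 but not a unit; v_11(x) = 2 > 0

ℤ_11 = {x ∈ ℚ_11 : v_11(x) ≥ 0} and ℤ_11^× = {x ∈ ℤ_11 : v_11(x) = 0}. Here v_11(7381/40) = v_11(num) − v_11(den) = 2; compare against these criteria.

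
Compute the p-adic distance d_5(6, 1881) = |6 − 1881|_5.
d_5(6, 1881) = 1/625

Step 1 — x − y = 6 − 1881 = -1875. Step 2 — v_5(-1875) = 4 (factor: -1875 = −(5^4 · 3); the sign does not affect v_p). Step 3 — |x − y|_5 = 5^{-4} = 1/625.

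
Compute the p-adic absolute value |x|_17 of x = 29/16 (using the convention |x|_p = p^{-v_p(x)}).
|29/16|_17 = 1

Step 1 — compute v_17(x) by factoring powers of 17 out of the numerator and denominator: v_17(29/16) = 0. Step 2 — apply |x|_p = p^{-v_p(x)} = 17^{0} = 1.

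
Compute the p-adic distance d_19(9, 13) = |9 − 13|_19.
d_19(9, 13) = 1

Step 1 — x − y = 9 − 13 = -4. Step 2 — v_19(-4) = 0 (factor: -4 = −(19^0 · 4); the sign does not affect v_p). Step 3 — |x − y|_19 = 19^{0} = 1.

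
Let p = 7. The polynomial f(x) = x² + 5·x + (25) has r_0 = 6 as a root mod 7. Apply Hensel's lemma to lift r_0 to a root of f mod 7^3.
r_2 = 90 (mod 343)

Hensel: r_{i+1} = r_i − f(r_i)·(f′(r_i))^{-1} mod 7^{i+2}, f′(x) = 2x + 5. Iterate:
  r_0 = 6 (mod 7)
  r_1 = 41 (mod 49)
  r_2 = 90 (mod 343)
Final: r = 90 satisfies f(r) ≡ 0 mod 7^3.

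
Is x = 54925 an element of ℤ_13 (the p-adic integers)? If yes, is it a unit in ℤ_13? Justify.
x ∈ ℤ_13 but not a unit; v_13(x) = 3 > 0

ℤ_13 = {x ∈ ℚ_13 : v_13(x) ≥ 0} and ℤ_13^× = {x ∈ ℤ_13 : v_13(x) = 0}. Here v_13(54925) = v_13(num) − v_13(den) = 3; compare against these criteria.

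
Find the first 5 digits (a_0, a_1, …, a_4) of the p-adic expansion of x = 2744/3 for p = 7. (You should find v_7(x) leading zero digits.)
(a_0, …, a_4) = (0, 0, 0, 5, 2)

v_7(2744/3) = 3, so a_0 = ... = a_2 = 0. Factor out: x = 7^3 · u with u = 8/3 a unit in ℤ_7. Expand u iteratively via a_{v+i} = u_i mod 7, u_{i+1} = (u_i − a_{v+i})/7:
  u_0 = 8/3;  a_3 = 5;  u_1 = (u_0 − 5)/7 = -1/3
  u_1 = -1/3;  a_4 = 2;  u_2 = (u_1 − 2)/7 = -1/3
Digits: (0, 0, 0, 5, 2).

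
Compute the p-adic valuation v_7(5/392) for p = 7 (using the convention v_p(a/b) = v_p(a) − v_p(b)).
v_7(5/392) = -2

Factor powers of 7 from the numerator and denominator of the reduced fraction: 5 = 7^0 · 5 and 392 = 7^2 · 8. Apply v_p(a/b) = v_p(a) − v_p(b): v_7(5/392) = 0 − 2 = -2.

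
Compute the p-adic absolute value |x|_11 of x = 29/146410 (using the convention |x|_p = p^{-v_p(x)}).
|29/146410|_11 = 14641

Step 1 — compute v_11(x) by factoring powers of 11 out of the numerator and denominator: v_11(29/146410) = -4. Step 2 — apply |x|_p = p^{-v_p(x)} = 11^{4} = 14641.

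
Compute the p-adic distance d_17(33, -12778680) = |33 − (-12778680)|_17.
d_17(33, -12778680) = 1/1419857

Step 1 — x − y = 33 − (-12778680) = 12778713. Step 2 — v_17(12778713) = 5 (factor: 12778713 = (17^5 · 9); the sign does not affect v_p). Step 3 — |x − y|_17 = 17^{-5} = 1/1419857.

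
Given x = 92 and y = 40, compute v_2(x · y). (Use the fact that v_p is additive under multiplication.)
v_2(3680) = 5

v_p(x) = 2 (factor: 92 = 2^2 · 23); v_p(y) = 3 (factor: 40 = 2^3 · 5). Additivity: v_p(xy) = v_p(x) + v_p(y) = 2 + 3 = 5. (Direct check: xy = 3680 = 2^5 · (115).)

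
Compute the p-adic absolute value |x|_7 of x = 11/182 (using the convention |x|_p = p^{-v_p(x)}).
|11/182|_7 = 7

Step 1 — compute v_7(x) by factoring powers of 7 out of the numerator and denominator: v_7(11/182) = -1. Step 2 — apply |x|_p = p^{-v_p(x)} = 7^{1} = 7.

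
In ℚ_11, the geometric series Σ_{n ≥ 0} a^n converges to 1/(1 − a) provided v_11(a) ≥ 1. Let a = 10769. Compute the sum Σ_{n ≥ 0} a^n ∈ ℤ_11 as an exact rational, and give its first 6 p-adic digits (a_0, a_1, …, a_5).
Σ a^n = 1/(1 − a) = -1/10768;  first 6 digits = (1, 0, 1, 8, 1, 5)

v_11(a) = 2 ≥ 1, so the series converges in ℤ_11 to 1/(1 − a) = 1/(1 − 10769) = -1/10768. Expand this rational in ℤ_11: compute digits iteratively via d_i = x_i mod 11, x_{i+1} = (x_i − d_i)/11. The first 6 digits are (1, 0, 1, 8, 1, 5).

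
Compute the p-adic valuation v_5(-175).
v_5(-175) = 2

v_5(n) is the largest exponent k such that 5^k divides n. Factor out: -175 = -5^2 · 7. (Sign doesn't affect v_p.) So v_5(-175) = 2.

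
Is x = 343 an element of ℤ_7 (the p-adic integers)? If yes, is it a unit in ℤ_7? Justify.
x ∈ ℤ_7 but not a unit; v_7(x) = 3 > 0

ℤ_7 = {x ∈ ℚ_7 : v_7(x) ≥ 0} and ℤ_7^× = {x ∈ ℤ_7 : v_7(x) = 0}. Here v_7(343) = v_7(num) − v_7(den) = 3; compare against these criteria.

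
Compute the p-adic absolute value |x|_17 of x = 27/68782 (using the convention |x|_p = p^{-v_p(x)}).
|27/68782|_17 = 4913

Step 1 — compute v_17(x) by factoring powers of 17 out of the numerator and denominator: v_17(27/68782) = -3. Step 2 — apply |x|_p = p^{-v_p(x)} = 17^{3} = 4913.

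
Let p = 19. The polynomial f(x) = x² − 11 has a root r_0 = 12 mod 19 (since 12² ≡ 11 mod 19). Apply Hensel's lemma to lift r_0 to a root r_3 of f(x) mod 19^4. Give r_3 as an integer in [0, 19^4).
r_3 = 111390 (mod 130321)

Hensel's recurrence: r_{i+1} = r_i − f(r_i)·(f′(r_i))^{-1} mod 19^{i+2}, with f′(x) = 2x. Iterate:
  r_0 = 12 (mod 19)
  r_1 = 202 (mod 361)
  r_2 = 1646 (mod 6859)
  r_3 = 111390 (mod 130321)
Final: r_3 = 111390, and one checks f(r_3) ≡ 0 mod 19^4.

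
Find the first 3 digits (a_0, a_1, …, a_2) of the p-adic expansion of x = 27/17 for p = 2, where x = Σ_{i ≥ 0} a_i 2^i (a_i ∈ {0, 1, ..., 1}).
(a_0, …, a_2) = (1, 1, 0)

v_2(27/17) = 0 (numerator and denominator both coprime to 2), so x ∈ ℤ_2^×. Compute digits iteratively via a_i = x_i mod 2, x_{i+1} = (x_i − a_i)/2, with x_0 = x:
  x_0 = 27/17;  a_0 = 1;  x_1 = (x_0 − 1)/2 = 5/17
  x_1 = 5/17;  a_1 = 1;  x_2 = (x_1 − 1)/2 = -6/17
  x_2 = -6/17;  a_2 = 0;  x_3 = (x_2 − 0)/2 = -3/17
Digits: (1, 1, 0).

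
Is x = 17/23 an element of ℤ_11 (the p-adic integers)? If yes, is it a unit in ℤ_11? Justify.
x ∈ ℤ_11^× (unit); v_11(x) = 0

ℤ_11 = {x ∈ ℚ_11 : v_11(x) ≥ 0} and ℤ_11^× = {x ∈ ℤ_11 : v_11(x) = 0}. Here v_11(17/23) = v_11(num) − v_11(den) = 0; compare against these criteria.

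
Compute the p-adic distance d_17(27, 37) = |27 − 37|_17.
d_17(27, 37) = 1

Step 1 — x − y = 27 − 37 = -10. Step 2 — v_17(-10) = 0 (factor: -10 = −(17^0 · 10); the sign does not affect v_p). Step 3 — |x − y|_17 = 17^{0} = 1.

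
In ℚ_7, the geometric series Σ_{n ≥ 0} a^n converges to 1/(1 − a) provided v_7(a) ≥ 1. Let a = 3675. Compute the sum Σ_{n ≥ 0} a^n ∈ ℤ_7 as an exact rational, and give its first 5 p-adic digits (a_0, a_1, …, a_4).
Σ a^n = 1/(1 − a) = -1/3674;  first 5 digits = (1, 0, 5, 3, 5)

v_7(a) = 2 ≥ 1, so the series converges in ℤ_7 to 1/(1 − a) = 1/(1 − 3675) = -1/3674. Expand this rational in ℤ_7: compute digits iteratively via d_i = x_i mod 7, x_{i+1} = (x_i − d_i)/7. The first 5 digits are (1, 0, 5, 3, 5).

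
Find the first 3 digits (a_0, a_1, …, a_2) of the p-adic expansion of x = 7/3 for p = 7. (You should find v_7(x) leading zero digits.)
(a_0, …, a_2) = (0, 5, 4)

v_7(7/3) = 1, so a_0 = ... = a_0 = 0. Factor out: x = 7^1 · u with u = 1/3 a unit in ℤ_7. Expand u iteratively via a_{v+i} = u_i mod 7, u_{i+1} = (u_i − a_{v+i})/7:
  u_0 = 1/3;  a_1 = 5;  u_1 = (u_0 − 5)/7 = -2/3
  u_1 = -2/3;  a_2 = 4;  u_2 = (u_1 − 4)/7 = -2/3
Digits: (0, 5, 4).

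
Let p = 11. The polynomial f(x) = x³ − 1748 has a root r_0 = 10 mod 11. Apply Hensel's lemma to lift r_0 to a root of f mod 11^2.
r_1 = 98 (mod 121)

Hensel: r_{i+1} = r_i − f(r_i)/f′(r_i) mod 11^{i+2}, where f′(x) = 3x². Iterate:
  r_0 = 10 (mod 11)
  r_1 = 98 (mod 121)
Final: r = 98 with f(r) ≡ 0 mod 11^2.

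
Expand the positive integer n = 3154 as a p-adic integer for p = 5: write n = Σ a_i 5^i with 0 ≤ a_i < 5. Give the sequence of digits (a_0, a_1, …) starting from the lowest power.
(a_0, a_1, …) = (4, 0, 1, 0, 0, 1)

Repeated division by 5 gives the digits low-to-high: 3154 = 4 + 1·5^2 + 1·5^5. Digit sequence: (4, 0, 1, 0, 0, 1).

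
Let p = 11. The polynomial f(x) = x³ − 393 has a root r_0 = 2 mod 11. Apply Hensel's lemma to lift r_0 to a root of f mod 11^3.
r_2 = 1234 (mod 1331)

Hensel: r_{i+1} = r_i − f(r_i)/f′(r_i) mod 11^{i+2}, where f′(x) = 3x². Iterate:
  r_0 = 2 (mod 11)
  r_1 = 24 (mod 121)
  r_2 = 1234 (mod 1331)
Final: r = 1234 with f(r) ≡ 0 mod 11^3.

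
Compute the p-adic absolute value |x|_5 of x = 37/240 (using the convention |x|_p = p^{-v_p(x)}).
|37/240|_5 = 5

Step 1 — compute v_5(x) by factoring powers of 5 out of the numerator and denominator: v_5(37/240) = -1. Step 2 — apply |x|_p = p^{-v_p(x)} = 5^{1} = 5.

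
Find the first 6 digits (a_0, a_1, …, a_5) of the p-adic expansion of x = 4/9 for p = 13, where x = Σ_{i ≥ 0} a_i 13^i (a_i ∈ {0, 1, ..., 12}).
(a_0, …, a_5) = (12, 2, 7, 11, 2, 7)

v_13(4/9) = 0 (numerator and denominator both coprime to 13), so x ∈ ℤ_13^×. Compute digits iteratively via a_i = x_i mod 13, x_{i+1} = (x_i − a_i)/13, with x_0 = x:
  x_0 = 4/9;  a_0 = 12;  x_1 = (x_0 − 12)/13 = -8/9
  x_1 = -8/9;  a_1 = 2;  x_2 = (x_1 − 2)/13 = -2/9
  x_2 = -2/9;  a_2 = 7;  x_3 = (x_2 − 7)/13 = -5/9
  x_3 = -5/9;  a_3 = 11;  x_4 = (x_3 − 11)/13 = -8/9
  x_4 = -8/9;  a_4 = 2;  x_5 = (x_4 − 2)/13 = -2/9
  x_5 = -2/9;  a_5 = 7;  x_6 = (x_5 − 7)/13 = -5/9
Digits: (12, 2, 7, 11, 2, 7).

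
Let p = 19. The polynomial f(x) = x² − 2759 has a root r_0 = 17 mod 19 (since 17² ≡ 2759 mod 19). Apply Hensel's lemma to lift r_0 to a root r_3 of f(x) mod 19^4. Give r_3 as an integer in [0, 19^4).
r_3 = 92718 (mod 130321)

Hensel's recurrence: r_{i+1} = r_i − f(r_i)·(f′(r_i))^{-1} mod 19^{i+2}, with f′(x) = 2x. Iterate:
  r_0 = 17 (mod 19)
  r_1 = 302 (mod 361)
  r_2 = 3551 (mod 6859)
  r_3 = 92718 (mod 130321)
Final: r_3 = 92718, and one checks f(r_3) ≡ 0 mod 19^4.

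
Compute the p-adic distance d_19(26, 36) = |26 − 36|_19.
d_19(26, 36) = 1

Step 1 — x − y = 26 − 36 = -10. Step 2 — v_19(-10) = 0 (factor: -10 = −(19^0 · 10); the sign does not affect v_p). Step 3 — |x − y|_19 = 19^{0} = 1.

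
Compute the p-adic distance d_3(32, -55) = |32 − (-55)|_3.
d_3(32, -55) = 1/3

Step 1 — x − y = 32 − (-55) = 87. Step 2 — v_3(87) = 1 (factor: 87 = (3^1 · 29); the sign does not affect v_p). Step 3 — |x − y|_3 = 3^{-1} = 1/3.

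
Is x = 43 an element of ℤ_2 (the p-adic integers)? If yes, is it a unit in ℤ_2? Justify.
x ∈ ℤ_2^× (unit); v_2(x) = 0

ℤ_2 = {x ∈ ℚ_2 : v_2(x) ≥ 0} and ℤ_2^× = {x ∈ ℤ_2 : v_2(x) = 0}. Here v_2(43) = v_2(num) − v_2(den) = 0; compare against these criteria.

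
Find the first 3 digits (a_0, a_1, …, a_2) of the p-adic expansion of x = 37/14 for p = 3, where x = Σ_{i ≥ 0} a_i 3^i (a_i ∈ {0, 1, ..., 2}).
(a_0, …, a_2) = (2, 0, 2)

v_3(37/14) = 0 (numerator and denominator both coprime to 3), so x ∈ ℤ_3^×. Compute digits iteratively via a_i = x_i mod 3, x_{i+1} = (x_i − a_i)/3, with x_0 = x:
  x_0 = 37/14;  a_0 = 2;  x_1 = (x_0 − 2)/3 = 3/14
  x_1 = 3/14;  a_1 = 0;  x_2 = (x_1 − 0)/3 = 1/14
  x_2 = 1/14;  a_2 = 2;  x_3 = (x_2 − 2)/3 = -9/14
Digits: (2, 0, 2).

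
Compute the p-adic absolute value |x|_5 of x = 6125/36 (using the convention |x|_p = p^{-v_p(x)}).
|6125/36|_5 = 1/125

Step 1 — compute v_5(x) by factoring powers of 5 out of the numerator and denominator: v_5(6125/36) = 3. Step 2 — apply |x|_p = p^{-v_p(x)} = 5^{-3} = 1/125.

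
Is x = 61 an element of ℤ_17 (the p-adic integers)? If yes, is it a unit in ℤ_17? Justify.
x ∈ ℤ_17^× (unit); v_17(x) = 0

ℤ_17 = {x ∈ ℚ_17 : v_17(x) ≥ 0} and ℤ_17^× = {x ∈ ℤ_17 : v_17(x) = 0}. Here v_17(61) = v_17(num) − v_17(den) = 0; compare against these criteria.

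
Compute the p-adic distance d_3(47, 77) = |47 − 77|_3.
d_3(47, 77) = 1/3

Step 1 — x − y = 47 − 77 = -30. Step 2 — v_3(-30) = 1 (factor: -30 = −(3^1 · 10); the sign does not affect v_p). Step 3 — |x − y|_3 = 3^{-1} = 1/3.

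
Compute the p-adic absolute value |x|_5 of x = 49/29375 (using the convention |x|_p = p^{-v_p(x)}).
|49/29375|_5 = 625

Step 1 — compute v_5(x) by factoring powers of 5 out of the numerator and denominator: v_5(49/29375) = -4. Step 2 — apply |x|_p = p^{-v_p(x)} = 5^{4} = 625.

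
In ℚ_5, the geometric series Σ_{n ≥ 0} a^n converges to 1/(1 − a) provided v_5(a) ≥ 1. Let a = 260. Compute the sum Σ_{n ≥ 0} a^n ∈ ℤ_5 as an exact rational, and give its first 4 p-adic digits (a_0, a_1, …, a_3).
Σ a^n = 1/(1 − a) = -1/259;  first 4 digits = (1, 2, 4, 0)

v_5(a) = 1 ≥ 1, so the series converges in ℤ_5 to 1/(1 − a) = 1/(1 − 260) = -1/259. Expand this rational in ℤ_5: compute digits iteratively via d_i = x_i mod 5, x_{i+1} = (x_i − d_i)/5. The first 4 digits are (1, 2, 4, 0).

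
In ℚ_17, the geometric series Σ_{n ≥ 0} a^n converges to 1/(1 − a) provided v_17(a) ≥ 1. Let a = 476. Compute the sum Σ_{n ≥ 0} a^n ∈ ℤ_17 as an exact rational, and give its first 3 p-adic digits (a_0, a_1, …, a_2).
Σ a^n = 1/(1 − a) = -1/475;  first 3 digits = (1, 11, 3)

v_17(a) = 1 ≥ 1, so the series converges in ℤ_17 to 1/(1 − a) = 1/(1 − 476) = -1/475. Expand this rational in ℤ_17: compute digits iteratively via d_i = x_i mod 17, x_{i+1} = (x_i − d_i)/17. The first 3 digits are (1, 11, 3).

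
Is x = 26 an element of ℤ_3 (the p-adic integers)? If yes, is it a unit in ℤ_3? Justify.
x ∈ ℤ_3^× (unit); v_3(x) = 0

ℤ_3 = {x ∈ ℚ_3 : v_3(x) ≥ 0} and ℤ_3^× = {x ∈ ℤ_3 : v_3(x) = 0}. Here v_3(26) = v_3(num) − v_3(den) = 0; compare against these criteria.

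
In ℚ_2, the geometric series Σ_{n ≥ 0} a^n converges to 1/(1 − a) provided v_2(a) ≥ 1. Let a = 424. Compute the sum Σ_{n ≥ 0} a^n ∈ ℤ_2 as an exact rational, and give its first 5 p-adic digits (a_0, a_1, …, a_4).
Σ a^n = 1/(1 − a) = -1/423;  first 5 digits = (1, 0, 0, 1, 0)

v_2(a) = 3 ≥ 1, so the series converges in ℤ_2 to 1/(1 − a) = 1/(1 − 424) = -1/423. Expand this rational in ℤ_2: compute digits iteratively via d_i = x_i mod 2, x_{i+1} = (x_i − d_i)/2. The first 5 digits are (1, 0, 0, 1, 0).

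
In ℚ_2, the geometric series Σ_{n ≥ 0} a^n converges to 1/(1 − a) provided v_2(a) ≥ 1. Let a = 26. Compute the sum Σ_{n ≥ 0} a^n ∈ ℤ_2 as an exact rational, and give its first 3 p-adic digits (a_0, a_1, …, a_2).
Σ a^n = 1/(1 − a) = -1/25;  first 3 digits = (1, 1, 1)

v_2(a) = 1 ≥ 1, so the series converges in ℤ_2 to 1/(1 − a) = 1/(1 − 26) = -1/25. Expand this rational in ℤ_2: compute digits iteratively via d_i = x_i mod 2, x_{i+1} = (x_i − d_i)/2. The first 3 digits are (1, 1, 1).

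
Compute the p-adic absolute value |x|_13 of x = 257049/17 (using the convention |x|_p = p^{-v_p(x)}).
|257049/17|_13 = 1/28561

Step 1 — compute v_13(x) by factoring powers of 13 out of the numerator and denominator: v_13(257049/17) = 4. Step 2 — apply |x|_p = p^{-v_p(x)} = 13^{-4} = 1/28561.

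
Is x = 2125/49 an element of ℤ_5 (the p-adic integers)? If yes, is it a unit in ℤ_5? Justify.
x ∈ ℤ_5 but not a unit; v_5(x) = 3 > 0

ℤ_5 = {x ∈ ℚ_5 : v_5(x) ≥ 0} and ℤ_5^× = {x ∈ ℤ_5 : v_5(x) = 0}. Here v_5(2125/49) = v_5(num) − v_5(den) = 3; compare against these criteria.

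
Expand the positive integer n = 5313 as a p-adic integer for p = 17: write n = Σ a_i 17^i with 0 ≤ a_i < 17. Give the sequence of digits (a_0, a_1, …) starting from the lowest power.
(a_0, a_1, …) = (9, 6, 1, 1)

Repeated division by 17 gives the digits low-to-high: 5313 = 9 + 6·17^1 + 1·17^2 + 1·17^3. Digit sequence: (9, 6, 1, 1).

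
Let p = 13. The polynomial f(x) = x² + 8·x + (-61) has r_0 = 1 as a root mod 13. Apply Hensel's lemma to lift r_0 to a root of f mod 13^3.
r_2 = 1392 (mod 2197)

Hensel: r_{i+1} = r_i − f(r_i)·(f′(r_i))^{-1} mod 13^{i+2}, f′(x) = 2x + 8. Iterate:
  r_0 = 1 (mod 13)
  r_1 = 40 (mod 169)
  r_2 = 1392 (mod 2197)
Final: r = 1392 satisfies f(r) ≡ 0 mod 13^3.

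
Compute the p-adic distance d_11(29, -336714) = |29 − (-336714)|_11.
d_11(29, -336714) = 1/14641

Step 1 — x − y = 29 − (-336714) = 336743. Step 2 — v_11(336743) = 4 (factor: 336743 = (11^4 · 23); the sign does not affect v_p). Step 3 — |x − y|_11 = 11^{-4} = 1/14641.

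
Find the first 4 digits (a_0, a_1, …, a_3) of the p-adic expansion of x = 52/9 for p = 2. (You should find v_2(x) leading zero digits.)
(a_0, …, a_3) = (0, 0, 1, 0)

v_2(52/9) = 2, so a_0 = ... = a_1 = 0. Factor out: x = 2^2 · u with u = 13/9 a unit in ℤ_2. Expand u iteratively via a_{v+i} = u_i mod 2, u_{i+1} = (u_i − a_{v+i})/2:
  u_0 = 13/9;  a_2 = 1;  u_1 = (u_0 − 1)/2 = 2/9
  u_1 = 2/9;  a_3 = 0;  u_2 = (u_1 − 0)/2 = 1/9
Digits: (0, 0, 1, 0).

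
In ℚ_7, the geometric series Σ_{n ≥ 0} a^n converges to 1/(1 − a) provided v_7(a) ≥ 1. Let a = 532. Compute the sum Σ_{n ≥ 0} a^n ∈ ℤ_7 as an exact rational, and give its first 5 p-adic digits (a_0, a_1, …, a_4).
Σ a^n = 1/(1 − a) = -1/531;  first 5 digits = (1, 6, 4, 6, 4)

v_7(a) = 1 ≥ 1, so the series converges in ℤ_7 to 1/(1 − a) = 1/(1 − 532) = -1/531. Expand this rational in ℤ_7: compute digits iteratively via d_i = x_i mod 7, x_{i+1} = (x_i − d_i)/7. The first 5 digits are (1, 6, 4, 6, 4).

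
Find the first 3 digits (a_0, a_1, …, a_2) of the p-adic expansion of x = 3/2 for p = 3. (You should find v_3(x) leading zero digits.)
(a_0, …, a_2) = (0, 2, 1)

v_3(3/2) = 1, so a_0 = ... = a_0 = 0. Factor out: x = 3^1 · u with u = 1/2 a unit in ℤ_3. Expand u iteratively via a_{v+i} = u_i mod 3, u_{i+1} = (u_i − a_{v+i})/3:
  u_0 = 1/2;  a_1 = 2;  u_1 = (u_0 − 2)/3 = -1/2
  u_1 = -1/2;  a_2 = 1;  u_2 = (u_1 − 1)/3 = -1/2
Digits: (0, 2, 1).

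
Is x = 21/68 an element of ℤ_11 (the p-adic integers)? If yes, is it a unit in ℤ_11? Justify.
x ∈ ℤ_11^× (unit); v_11(x) = 0

ℤ_11 = {x ∈ ℚ_11 : v_11(x) ≥ 0} and ℤ_11^× = {x ∈ ℤ_11 : v_11(x) = 0}. Here v_11(21/68) = v_11(num) − v_11(den) = 0; compare against these criteria.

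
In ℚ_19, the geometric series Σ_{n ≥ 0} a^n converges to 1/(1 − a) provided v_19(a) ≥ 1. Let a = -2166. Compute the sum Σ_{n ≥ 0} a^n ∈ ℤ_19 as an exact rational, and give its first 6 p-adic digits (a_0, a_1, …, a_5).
Σ a^n = 1/(1 − a) = 1/2167;  first 6 digits = (1, 0, 13, 18, 16, 1)

v_19(a) = 2 ≥ 1, so the series converges in ℤ_19 to 1/(1 − a) = 1/(1 − (-2166)) = 1/2167. Expand this rational in ℤ_19: compute digits iteratively via d_i = x_i mod 19, x_{i+1} = (x_i − d_i)/19. The first 6 digits are (1, 0, 13, 18, 16, 1).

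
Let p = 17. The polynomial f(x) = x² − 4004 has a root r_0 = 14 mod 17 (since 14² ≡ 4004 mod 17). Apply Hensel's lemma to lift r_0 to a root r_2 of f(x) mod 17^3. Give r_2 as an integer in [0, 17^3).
r_2 = 1595 (mod 4913)

Hensel's recurrence: r_{i+1} = r_i − f(r_i)·(f′(r_i))^{-1} mod 17^{i+2}, with f′(x) = 2x. Iterate:
  r_0 = 14 (mod 17)
  r_1 = 150 (mod 289)
  r_2 = 1595 (mod 4913)
Final: r_2 = 1595, and one checks f(r_2) ≡ 0 mod 17^3.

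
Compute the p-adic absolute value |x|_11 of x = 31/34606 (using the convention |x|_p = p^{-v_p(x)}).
|31/34606|_11 = 1331

Step 1 — compute v_11(x) by factoring powers of 11 out of the numerator and denominator: v_11(31/34606) = -3. Step 2 — apply |x|_p = p^{-v_p(x)} = 11^{3} = 1331.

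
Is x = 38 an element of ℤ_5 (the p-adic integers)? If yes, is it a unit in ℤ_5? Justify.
x ∈ ℤ_5^× (unit); v_5(x) = 0

ℤ_5 = {x ∈ ℚ_5 : v_5(x) ≥ 0} and ℤ_5^× = {x ∈ ℤ_5 : v_5(x) = 0}. Here v_5(38) = v_5(num) − v_5(den) = 0; compare against these criteria.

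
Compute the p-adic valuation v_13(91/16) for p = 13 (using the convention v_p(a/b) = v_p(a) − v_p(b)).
v_13(91/16) = 1

Factor powers of 13 from the numerator and denominator of the reduced fraction: 91 = 13^1 · 7 and 16 = 13^0 · 16. Apply v_p(a/b) = v_p(a) − v_p(b): v_13(91/16) = 1 − 0 = 1.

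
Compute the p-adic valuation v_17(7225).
v_17(7225) = 2

v_17(n) is the largest exponent k such that 17^k divides n. Factor out: 7225 = 17^2 · 25. (Sign doesn't affect v_p.) So v_17(7225) = 2.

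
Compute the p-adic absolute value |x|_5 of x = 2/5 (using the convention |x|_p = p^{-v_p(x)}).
|2/5|_5 = 5

Step 1 — compute v_5(x) by factoring powers of 5 out of the numerator and denominator: v_5(2/5) = -1. Step 2 — apply |x|_p = p^{-v_p(x)} = 5^{1} = 5.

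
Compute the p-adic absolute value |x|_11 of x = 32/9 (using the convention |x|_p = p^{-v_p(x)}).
|32/9|_11 = 1

Step 1 — compute v_11(x) by factoring powers of 11 out of the numerator and denominator: v_11(32/9) = 0. Step 2 — apply |x|_p = p^{-v_p(x)} = 11^{0} = 1.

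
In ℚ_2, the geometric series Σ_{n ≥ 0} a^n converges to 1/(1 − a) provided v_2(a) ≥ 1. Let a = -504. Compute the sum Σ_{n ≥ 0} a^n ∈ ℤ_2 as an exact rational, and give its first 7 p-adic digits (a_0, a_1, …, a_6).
Σ a^n = 1/(1 − a) = 1/505;  first 7 digits = (1, 0, 0, 1, 0, 0, 1)

v_2(a) = 3 ≥ 1, so the series converges in ℤ_2 to 1/(1 − a) = 1/(1 − (-504)) = 1/505. Expand this rational in ℤ_2: compute digits iteratively via d_i = x_i mod 2, x_{i+1} = (x_i − d_i)/2. The first 7 digits are (1, 0, 0, 1, 0, 0, 1).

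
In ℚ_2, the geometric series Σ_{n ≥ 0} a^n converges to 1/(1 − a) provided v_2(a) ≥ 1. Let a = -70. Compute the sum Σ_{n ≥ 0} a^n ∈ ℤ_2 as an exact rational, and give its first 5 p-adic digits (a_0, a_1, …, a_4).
Σ a^n = 1/(1 − a) = 1/71;  first 5 digits = (1, 1, 1, 0, 1)

v_2(a) = 1 ≥ 1, so the series converges in ℤ_2 to 1/(1 − a) = 1/(1 − (-70)) = 1/71. Expand this rational in ℤ_2: compute digits iteratively via d_i = x_i mod 2, x_{i+1} = (x_i − d_i)/2. The first 5 digits are (1, 1, 1, 0, 1).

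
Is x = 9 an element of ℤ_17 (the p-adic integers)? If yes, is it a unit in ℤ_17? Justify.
x ∈ ℤ_17^× (unit); v_17(x) = 0

ℤ_17 = {x ∈ ℚ_17 : v_17(x) ≥ 0} and ℤ_17^× = {x ∈ ℤ_17 : v_17(x) = 0}. Here v_17(9) = v_17(num) − v_17(den) = 0; compare against these criteria.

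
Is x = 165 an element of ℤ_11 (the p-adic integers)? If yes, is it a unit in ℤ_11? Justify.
x ∈ ℤ_11 but not a unit; v_11(x) = 1 > 0

ℤ_11 = {x ∈ ℚ_11 : v_11(x) ≥ 0} and ℤ_11^× = {x ∈ ℤ_11 : v_11(x) = 0}. Here v_11(165) = v_11(num) − v_11(den) = 1; compare against these criteria.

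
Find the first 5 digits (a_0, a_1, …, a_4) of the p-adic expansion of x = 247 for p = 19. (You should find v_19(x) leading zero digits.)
(a_0, …, a_4) = (0, 13, 0, 0, 0)

v_19(247) = 1, so a_0 = ... = a_0 = 0. Factor out: x = 19^1 · u with u = 13 a unit in ℤ_19. Expand u iteratively via a_{v+i} = u_i mod 19, u_{i+1} = (u_i − a_{v+i})/19:
  u_0 = 13;  a_1 = 13;  u_1 = (u_0 − 13)/19 = 0
  u_1 = 0;  a_2 = 0;  u_2 = (u_1 − 0)/19 = 0
  u_2 = 0;  a_3 = 0;  u_3 = (u_2 − 0)/19 = 0
  u_3 = 0;  a_4 = 0;  u_4 = (u_3 − 0)/19 = 0
Digits: (0, 13, 0, 0, 0).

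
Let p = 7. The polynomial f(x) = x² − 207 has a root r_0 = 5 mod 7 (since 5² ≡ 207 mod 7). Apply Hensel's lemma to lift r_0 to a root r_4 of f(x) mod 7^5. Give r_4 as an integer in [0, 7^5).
r_4 = 15517 (mod 16807)

Hensel's recurrence: r_{i+1} = r_i − f(r_i)·(f′(r_i))^{-1} mod 7^{i+2}, with f′(x) = 2x. Iterate:
  r_0 = 5 (mod 7)
  r_1 = 33 (mod 49)
  r_2 = 82 (mod 343)
  r_3 = 1111 (mod 2401)
  r_4 = 15517 (mod 16807)
Final: r_4 = 15517, and one checks f(r_4) ≡ 0 mod 7^5.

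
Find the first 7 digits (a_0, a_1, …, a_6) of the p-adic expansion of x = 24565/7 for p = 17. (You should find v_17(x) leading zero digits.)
(a_0, …, a_6) = (0, 0, 0, 8, 2, 12, 9)

v_17(24565/7) = 3, so a_0 = ... = a_2 = 0. Factor out: x = 17^3 · u with u = 5/7 a unit in ℤ_17. Expand u iteratively via a_{v+i} = u_i mod 17, u_{i+1} = (u_i − a_{v+i})/17:
  u_0 = 5/7;  a_3 = 8;  u_1 = (u_0 − 8)/17 = -3/7
  u_1 = -3/7;  a_4 = 2;  u_2 = (u_1 − 2)/17 = -1/7
  u_2 = -1/7;  a_5 = 12;  u_3 = (u_2 − 12)/17 = -5/7
  u_3 = -5/7;  a_6 = 9;  u_4 = (u_3 − 9)/17 = -4/7
Digits: (0, 0, 0, 8, 2, 12, 9).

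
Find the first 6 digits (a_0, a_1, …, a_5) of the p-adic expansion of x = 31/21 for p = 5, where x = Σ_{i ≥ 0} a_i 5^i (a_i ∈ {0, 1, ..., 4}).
(a_0, …, a_5) = (1, 2, 2, 0, 3, 2)

v_5(31/21) = 0 (numerator and denominator both coprime to 5), so x ∈ ℤ_5^×. Compute digits iteratively via a_i = x_i mod 5, x_{i+1} = (x_i − a_i)/5, with x_0 = x:
  x_0 = 31/21;  a_0 = 1;  x_1 = (x_0 − 1)/5 = 2/21
  x_1 = 2/21;  a_1 = 2;  x_2 = (x_1 − 2)/5 = -8/21
  x_2 = -8/21;  a_2 = 2;  x_3 = (x_2 − 2)/5 = -10/21
  x_3 = -10/21;  a_3 = 0;  x_4 = (x_3 − 0)/5 = -2/21
  x_4 = -2/21;  a_4 = 3;  x_5 = (x_4 − 3)/5 = -13/21
  x_5 = -13/21;  a_5 = 2;  x_6 = (x_5 − 2)/5 = -11/21
Digits: (1, 2, 2, 0, 3, 2).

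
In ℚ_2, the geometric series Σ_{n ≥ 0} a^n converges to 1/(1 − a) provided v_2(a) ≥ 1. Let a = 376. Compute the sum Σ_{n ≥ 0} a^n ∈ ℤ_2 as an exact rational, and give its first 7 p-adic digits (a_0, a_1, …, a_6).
Σ a^n = 1/(1 − a) = -1/375;  first 7 digits = (1, 0, 0, 1, 1, 1, 0)

v_2(a) = 3 ≥ 1, so the series converges in ℤ_2 to 1/(1 − a) = 1/(1 − 376) = -1/375. Expand this rational in ℤ_2: compute digits iteratively via d_i = x_i mod 2, x_{i+1} = (x_i − d_i)/2. The first 7 digits are (1, 0, 0, 1, 1, 1, 0).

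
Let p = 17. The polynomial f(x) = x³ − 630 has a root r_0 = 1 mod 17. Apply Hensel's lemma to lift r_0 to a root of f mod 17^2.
r_1 = 18 (mod 289)

Hensel: r_{i+1} = r_i − f(r_i)/f′(r_i) mod 17^{i+2}, where f′(x) = 3x². Iterate:
  r_0 = 1 (mod 17)
  r_1 = 18 (mod 289)
Final: r = 18 with f(r) ≡ 0 mod 17^2.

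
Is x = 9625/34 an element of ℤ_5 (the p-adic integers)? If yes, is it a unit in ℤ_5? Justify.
x ∈ ℤ_5 but not a unit; v_5(x) = 3 > 0

ℤ_5 = {x ∈ ℚ_5 : v_5(x) ≥ 0} and ℤ_5^× = {x ∈ ℤ_5 : v_5(x) = 0}. Here v_5(9625/34) = v_5(num) − v_5(den) = 3; compare against these criteria.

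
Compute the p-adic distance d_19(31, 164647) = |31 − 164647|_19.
d_19(31, 164647) = 1/6859

Step 1 — x − y = 31 − 164647 = -164616. Step 2 — v_19(-164616) = 3 (factor: -164616 = −(19^3 · 24); the sign does not affect v_p). Step 3 — |x − y|_19 = 19^{-3} = 1/6859.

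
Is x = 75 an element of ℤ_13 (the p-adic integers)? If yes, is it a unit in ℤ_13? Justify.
x ∈ ℤ_13^× (unit); v_13(x) = 0

ℤ_13 = {x ∈ ℚ_13 : v_13(x) ≥ 0} and ℤ_13^× = {x ∈ ℤ_13 : v_13(x) = 0}. Here v_13(75) = v_13(num) − v_13(den) = 0; compare against these criteria.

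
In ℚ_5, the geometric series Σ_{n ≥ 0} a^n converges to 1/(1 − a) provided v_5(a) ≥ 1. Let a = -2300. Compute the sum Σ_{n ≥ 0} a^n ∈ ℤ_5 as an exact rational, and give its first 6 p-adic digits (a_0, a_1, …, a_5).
Σ a^n = 1/(1 − a) = 1/2301;  first 6 digits = (1, 0, 3, 1, 0, 2)

v_5(a) = 2 ≥ 1, so the series converges in ℤ_5 to 1/(1 − a) = 1/(1 − (-2300)) = 1/2301. Expand this rational in ℤ_5: compute digits iteratively via d_i = x_i mod 5, x_{i+1} = (x_i − d_i)/5. The first 6 digits are (1, 0, 3, 1, 0, 2).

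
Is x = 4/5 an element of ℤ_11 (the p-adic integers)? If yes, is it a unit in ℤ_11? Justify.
x ∈ ℤ_11^× (unit); v_11(x) = 0

ℤ_11 = {x ∈ ℚ_11 : v_11(x) ≥ 0} and ℤ_11^× = {x ∈ ℤ_11 : v_11(x) = 0}. Here v_11(4/5) = v_11(num) − v_11(den) = 0; compare against these criteria.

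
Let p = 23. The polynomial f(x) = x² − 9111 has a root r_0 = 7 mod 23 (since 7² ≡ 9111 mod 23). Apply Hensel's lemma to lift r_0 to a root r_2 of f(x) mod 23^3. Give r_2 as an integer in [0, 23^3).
r_2 = 10403 (mod 12167)

Hensel's recurrence: r_{i+1} = r_i − f(r_i)·(f′(r_i))^{-1} mod 23^{i+2}, with f′(x) = 2x. Iterate:
  r_0 = 7 (mod 23)
  r_1 = 352 (mod 529)
  r_2 = 10403 (mod 12167)
Final: r_2 = 10403, and one checks f(r_2) ≡ 0 mod 23^3.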